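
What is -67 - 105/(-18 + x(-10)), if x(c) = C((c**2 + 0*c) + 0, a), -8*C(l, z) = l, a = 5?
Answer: -3877/61 ≈ -63.557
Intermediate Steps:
C(l, z) = -l/8
x(c) = -c**2/8 (x(c) = -((c**2 + 0*c) + 0)/8 = -((c**2 + 0) + 0)/8 = -(c**2 + 0)/8 = -c**2/8)
-67 - 105/(-18 + x(-10)) = -67 - 105/(-18 - 1/8*(-10)**2) = -67 - 105/(-18 - 1/8*100) = -67 - 105/(-18 - 25/2) = -67 - 105/(-61/2) = -67 - 105*(-2/61) = -67 + 210/61 = -3877/61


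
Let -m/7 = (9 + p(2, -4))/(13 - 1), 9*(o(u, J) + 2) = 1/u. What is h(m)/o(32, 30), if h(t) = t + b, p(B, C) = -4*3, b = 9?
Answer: -3096/575 ≈ -5.3843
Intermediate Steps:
p(B, C) = -12
o(u, J) = -2 + 1/(9*u)
m = 7/4 (m = -7*(9 - 12)/(13 - 1) = -(-21)/12 = -7*(-¼) = 7/4 ≈ 1.7500)
h(t) = 9 + t (h(t) = t + 9 = 9 + t)
h(m)/o(32, 30) = (9 + 7/4)/(-2 + (⅑)/32) = 43/(4*(-2 + (⅑)*(1/32))) = 43/(4*(-2 + 1/288)) = 43/(4*(-575/288)) = (43/4)*(-288/575) = -3096/575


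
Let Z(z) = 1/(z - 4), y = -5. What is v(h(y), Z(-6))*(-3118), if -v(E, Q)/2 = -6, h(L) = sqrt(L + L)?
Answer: -37416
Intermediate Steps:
Z(z) = 1/(-4 + z)
h(L) = sqrt(2)*sqrt(L) (h(L) = sqrt(2*L) = sqrt(2)*sqrt(L))
v(E, Q) = 12 (v(E, Q) = -2*(-6) = 12)
v(h(y), Z(-6))*(-3118) = 12*(-3118) = -37416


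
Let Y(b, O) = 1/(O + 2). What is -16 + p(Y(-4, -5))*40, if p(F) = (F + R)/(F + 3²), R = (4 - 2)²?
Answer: 12/13 ≈ 0.92308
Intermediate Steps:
Y(b, O) = 1/(2 + O)
R = 4 (R = 2² = 4)
p(F) = (4 + F)/(9 + F) (p(F) = (F + 4)/(F + 3²) = (4 + F)/(F + 9) = (4 + F)/(9 + F))
-16 + p(Y(-4, -5))*40 = -16 + ((4 + 1/(2 - 5))/(9 + 1/(2 - 5)))*40 = -16 + ((4 + 1/(-3))/(9 + 1/(-3)))*40 = -16 + ((4 - ⅓)/(9 - ⅓))*40 = -16 + ((11/3)/(26/3))*40 = -16 + ((3/26)*(11/3))*40 = -16 + (11/26)*40 = -16 + 220/13 = 12/13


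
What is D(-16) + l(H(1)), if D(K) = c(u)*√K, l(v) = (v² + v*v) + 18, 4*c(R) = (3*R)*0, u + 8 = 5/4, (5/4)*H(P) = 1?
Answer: 482/25 ≈ 19.280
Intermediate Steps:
H(P) = ⅘ (H(P) = (⅘)*1 = ⅘)
u = -27/4 (u = -8 + 5/4 = -27/4 ≈ -6.7500)
c(R) = 0 (c(R) = ((3*R)*0)/4 = (¼)*0 = 0)
l(v) = 18 + 2*v² (l(v) = (v² + v²) + 18 = 2*v² + 18 = 18 + 2*v²)
D(K) = 0 (D(K) = 0*√K = 0)
D(-16) + l(H(1)) = 0 + (18 + 2*(⅘)²) = 0 + (18 + 2*(16/25)) = 0 + (18 + 32/25) = 0 + 482/25 = 482/25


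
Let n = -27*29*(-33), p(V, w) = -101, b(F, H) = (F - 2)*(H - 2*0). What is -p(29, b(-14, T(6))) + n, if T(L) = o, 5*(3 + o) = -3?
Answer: 25940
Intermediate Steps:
o = -18/5 (o = -3 + (1/5)*(-3) = -3 - 3/5 = -18/5 ≈ -3.6000)
T(L) = -18/5
b(F, H) = H*(-2 + F) (b(F, H) = (-2 + F)*(H + 0) = (-2 + F)*H = H*(-2 + F))
n = 25839 (n = -783*(-33) = 25839)
-p(29, b(-14, T(6))) + n = -1*(-101) + 25839 = 101 + 25839 = 25940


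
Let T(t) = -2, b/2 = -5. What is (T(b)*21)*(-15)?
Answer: 630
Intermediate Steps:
b = -10 (b = 2*(-5) = -10)
(T(b)*21)*(-15) = -2*21*(-15) = -42*(-15) = 630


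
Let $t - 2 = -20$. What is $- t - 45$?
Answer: $-27$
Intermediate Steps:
$t = -18$ ($t = 2 - 20 = -18$)
$- t - 45 = \left(-1\right) \left(-18\right) - 45 = 18 - 45 = -27$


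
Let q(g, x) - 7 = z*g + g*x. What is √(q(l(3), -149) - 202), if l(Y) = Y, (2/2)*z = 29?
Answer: I*√555 ≈ 23.558*I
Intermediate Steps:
z = 29
q(g, x) = 7 + 29*g + g*x (q(g, x) = 7 + (29*g + g*x) = 7 + 29*g + g*x)
√(q(l(3), -149) - 202) = √((7 + 29*3 + 3*(-149)) - 202) = √((7 + 87 - 447) - 202) = √(-353 - 202) = √(-555) = I*√555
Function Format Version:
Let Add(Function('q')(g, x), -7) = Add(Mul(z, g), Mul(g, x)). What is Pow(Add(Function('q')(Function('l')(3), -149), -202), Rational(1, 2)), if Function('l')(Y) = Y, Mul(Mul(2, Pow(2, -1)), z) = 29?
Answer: Mul(I, Pow(555, Rational(1, 2))) ≈ Mul(23.558, I)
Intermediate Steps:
z = 29
Function('q')(g, x) = Add(7, Mul(29, g), Mul(g, x)) (Function('q')(g, x) = Add(7, Add(Mul(29, g), Mul(g, x))) = Add(7, Mul(29, g), Mul(g, x)))
Pow(Add(Function('q')(Function('l')(3), -149), -202), Rational(1, 2)) = Pow(Add(Add(7, Mul(29, 3), Mul(3, -149)), -202), Rational(1, 2)) = Pow(Add(Add(7, 87, -447), -202), Rational(1, 2)) = Pow(Add(-353, -202), Rational(1, 2)) = Pow(-555, Rational(1, 2)) = Mul(I, Pow(555, Rational(1, 2)))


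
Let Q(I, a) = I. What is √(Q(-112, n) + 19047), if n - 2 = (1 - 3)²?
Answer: √18935 ≈ 137.60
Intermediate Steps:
n = 6 (n = 2 + (1 - 3)² = 2 + (-2)² = 2 + 4 = 6)
√(Q(-112, n) + 19047) = √(-112 + 19047) = √18935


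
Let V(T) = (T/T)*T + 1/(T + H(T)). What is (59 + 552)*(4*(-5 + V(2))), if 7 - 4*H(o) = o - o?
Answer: -100204/15 ≈ -6680.3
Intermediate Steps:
H(o) = 7/4 (H(o) = 7/4 - (o - o)/4 = 7/4 - 1/4*0 = 7/4 + 0 = 7/4)
V(T) = T + 1/(7/4 + T) (V(T) = (T/T)*T + 1/(T + 7/4) = 1*T + 1/(7/4 + T) = T + 1/(7/4 + T))
(59 + 552)*(4*(-5 + V(2))) = (59 + 552)*(4*(-5 + (4 + 4*2**2 + 7*2)/(7 + 4*2))) = 611*(4*(-5 + (4 + 4*4 + 14)/(7 + 8))) = 611*(4*(-5 + (4 + 16 + 14)/15)) = 611*(4*(-5 + (1/15)*34)) = 611*(4*(-5 + 34/15)) = 611*(4*(-41/15)) = 611*(-164/15) = -100204/15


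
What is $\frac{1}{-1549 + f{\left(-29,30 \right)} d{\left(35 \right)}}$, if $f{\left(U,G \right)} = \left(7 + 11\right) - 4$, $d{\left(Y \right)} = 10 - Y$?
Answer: $- \frac{1}{1899} \approx -0.00052659$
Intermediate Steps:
$f{\left(U,G \right)} = 14$ ($f{\left(U,G \right)} = 18 - 4 = 14$)
$\frac{1}{-1549 + f{\left(-29,30 \right)} d{\left(35 \right)}} = \frac{1}{-1549 + 14 \left(10 - 35\right)} = \frac{1}{-1549 + 14 \left(-25\right)} = \frac{1}{-1549 - 350} = \frac{1}{-1899} = - \frac{1}{1899}$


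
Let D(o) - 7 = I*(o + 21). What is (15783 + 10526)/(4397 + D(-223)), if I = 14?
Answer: 26309/1576 ≈ 16.694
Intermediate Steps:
D(o) = 301 + 14*o (D(o) = 7 + 14*(o + 21) = 7 + 14*(21 + o) = 7 + (294 + 14*o) = 301 + 14*o)
(15783 + 10526)/(4397 + D(-223)) = (15783 + 10526)/(4397 + (301 + 14*(-223))) = 26309/(4397 + (301 - 3122)) = 26309/(4397 - 2821) = 26309/1576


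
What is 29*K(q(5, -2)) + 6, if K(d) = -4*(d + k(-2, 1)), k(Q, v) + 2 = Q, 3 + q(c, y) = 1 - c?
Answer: 1282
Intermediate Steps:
q(c, y) = -2 - c (q(c, y) = -3 + (1 - c) = -2 - c)
k(Q, v) = -2 + Q
K(d) = 16 - 4*d (K(d) = -4*(d + (-2 - 2)) = -4*(d - 4) = -4*(-4 + d) = 16 - 4*d)
29*K(q(5, -2)) + 6 = 29*(16 - 4*(-2 - 1*5)) + 6 = 29*(16 - 4*(-2 - 5)) + 6 = 29*(16 - 4*(-7)) + 6 = 29*(16 + 28) + 6 = 29*44 + 6 = 1276 + 6 = 1282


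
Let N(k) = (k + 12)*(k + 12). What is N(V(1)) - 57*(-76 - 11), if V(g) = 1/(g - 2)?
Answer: 5080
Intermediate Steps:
V(g) = 1/(-2 + g)
N(k) = (12 + k)² (N(k) = (12 + k)*(12 + k) = (12 + k)²)
N(V(1)) - 57*(-76 - 11) = (12 + 1/(-2 + 1))² - 57*(-76 - 11) = (12 + 1/(-1))² - 57*(-87) = (12 - 1)² + 4959 = 11² + 4959 = 121 + 4959 = 5080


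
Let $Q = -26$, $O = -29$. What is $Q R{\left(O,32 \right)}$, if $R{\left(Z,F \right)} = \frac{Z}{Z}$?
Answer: $-26$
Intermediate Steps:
$R{\left(Z,F \right)} = 1$
$Q R{\left(O,32 \right)} = \left(-26\right) 1 = -26$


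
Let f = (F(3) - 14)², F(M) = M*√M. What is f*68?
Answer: 15164 - 5712*√3 ≈ 5270.5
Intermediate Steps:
F(M) = M^(3/2)
f = (-14 + 3*√3)² (f = (3^(3/2) - 14)² = (3*√3 - 14)² = (-14 + 3*√3)² ≈ 77.508)
f*68 = (223 - 84*√3)*68 = 15164 - 5712*√3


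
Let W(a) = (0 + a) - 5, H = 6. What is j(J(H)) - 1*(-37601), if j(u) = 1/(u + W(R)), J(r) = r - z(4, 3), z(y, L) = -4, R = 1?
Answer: 225607/6 ≈ 37601.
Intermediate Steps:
W(a) = -5 + a (W(a) = a - 5 = -5 + a)
J(r) = 4 + r (J(r) = r - 1*(-4) = r + 4 = 4 + r)
j(u) = 1/(-4 + u) (j(u) = 1/(u + (-5 + 1)) = 1/(u - 4) = 1/(-4 + u))
j(J(H)) - 1*(-37601) = 1/(-4 + (4 + 6)) - 1*(-37601) = 1/(-4 + 10) + 37601 = 1/6 + 37601 = 225607/6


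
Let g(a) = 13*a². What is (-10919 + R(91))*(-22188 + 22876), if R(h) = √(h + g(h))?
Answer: -7512272 + 2752*√6734 ≈ -7.2864e+6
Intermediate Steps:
R(h) = √(h + 13*h²)
(-10919 + R(91))*(-22188 + 22876) = (-10919 + √(91*(1 + 13*91)))*(-22188 + 22876) = (-10919 + √(91*(1 + 1183)))*688 = (-10919 + √(91*1184))*688 = (-10919 + √107744)*688 = (-10919 + 4*√6734)*688 = -7512272 + 2752*√6734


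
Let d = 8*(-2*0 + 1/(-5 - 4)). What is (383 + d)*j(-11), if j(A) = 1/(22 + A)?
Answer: 3439/99 ≈ 34.737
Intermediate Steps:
d = -8/9 (d = 8*(0 + 1/(-9)) = 8*(0 - 1/9) = 8*(-1/9) = -8/9 ≈ -0.88889)
(383 + d)*j(-11) = (383 - 8/9)/(22 - 11) = (3439/9)/11 = (3439/9)*(1/11) = 3439/99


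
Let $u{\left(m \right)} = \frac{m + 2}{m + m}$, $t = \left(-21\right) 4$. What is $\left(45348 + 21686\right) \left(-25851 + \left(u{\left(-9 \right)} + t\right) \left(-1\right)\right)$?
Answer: $- \frac{15545620321}{9} \approx -1.7273 \cdot 10^{9}$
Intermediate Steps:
$t = -84$
$u{\left(m \right)} = \frac{2 + m}{2 m}$
$\left(45348 + 21686\right) \left(-25851 + \left(u{\left(-9 \right)} + t\right) \left(-1\right)\right) = \left(45348 + 21686\right) \left(-25851 + \left(\frac{2 - 9}{2 \left(-9\right)} - 84\right) \left(-1\right)\right) = 67034 \left(-25851 + \left(\frac{1}{2} \left(- \frac{1}{9}\right) \left(-7\right) - 84\right) \left(-1\right)\right) = 67034 \left(-25851 + \left(\frac{7}{18} - 84\right) \left(-1\right)\right) = 67034 \left(-25851 - - \frac{1505}{18}\right) = 67034 \left(-25851 + \frac{1505}{18}\right) = 67034 \left(- \frac{463813}{18}\right) = - \frac{15545620321}{9}$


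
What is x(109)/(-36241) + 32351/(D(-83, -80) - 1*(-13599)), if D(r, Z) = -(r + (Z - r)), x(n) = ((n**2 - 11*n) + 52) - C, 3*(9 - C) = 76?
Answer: 3076136344/1487221917 ≈ 2.0684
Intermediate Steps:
C = -49/3 (C = 9 - 1/3*76 = 9 - 76/3 = -49/3 ≈ -16.333)
x(n) = 205/3 + n**2 - 11*n (x(n) = ((n**2 - 11*n) + 52) - 1*(-49/3) = (52 + n**2 - 11*n) + 49/3 = 205/3 + n**2 - 11*n)
D(r, Z) = -Z
x(109)/(-36241) + 32351/(D(-83, -80) - 1*(-13599)) = (205/3 + 109**2 - 11*109)/(-36241) + 32351/(-1*(-80) - 1*(-13599)) = (205/3 + 11881 - 1199)*(-1/36241) + 32351/(80 + 13599) = (32251/3)*(-1/36241) + 32351/13679 = -32251/108723 + 32351*(1/13679) = -32251/108723 + 32351/13679 = 3076136344/1487221917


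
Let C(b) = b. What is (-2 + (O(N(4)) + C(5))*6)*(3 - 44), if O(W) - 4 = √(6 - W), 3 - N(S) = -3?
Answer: -2132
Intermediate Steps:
N(S) = 6 (N(S) = 3 - 1*(-3) = 3 + 3 = 6)
O(W) = 4 + √(6 - W)
(-2 + (O(N(4)) + C(5))*6)*(3 - 44) = (-2 + ((4 + √(6 - 1*6)) + 5)*6)*(3 - 44) = (-2 + ((4 + √(6 - 6)) + 5)*6)*(-41) = (-2 + ((4 + √0) + 5)*6)*(-41) = (-2 + ((4 + 0) + 5)*6)*(-41) = (-2 + (4 + 5)*6)*(-41) = (-2 + 9*6)*(-41) = (-2 + 54)*(-41) = 52*(-41) = -2132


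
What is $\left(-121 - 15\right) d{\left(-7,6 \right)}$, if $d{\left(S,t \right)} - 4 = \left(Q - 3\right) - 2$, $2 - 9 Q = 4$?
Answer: $\frac{1496}{9} \approx 166.22$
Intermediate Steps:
$Q = - \frac{2}{9}$ ($Q = \frac{2}{9} - \frac{4}{9} = - \frac{2}{9} \approx -0.22222$)
$d{\left(S,t \right)} = - \frac{11}{9}$ ($d{\left(S,t \right)} = 4 - \frac{47}{9} = - \frac{11}{9}$)
$\left(-121 - 15\right) d{\left(-7,6 \right)} = \left(-121 - 15\right) \left(- \frac{11}{9}\right) = \left(-136\right) \left(- \frac{11}{9}\right) = \frac{1496}{9}$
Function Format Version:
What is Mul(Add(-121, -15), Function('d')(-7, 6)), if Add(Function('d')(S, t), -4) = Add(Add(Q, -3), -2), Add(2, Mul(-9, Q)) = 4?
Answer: Rational(1496, 9) ≈ 166.22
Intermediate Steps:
Q = Rational(-2, 9) (Q = Add(Rational(2, 9), Mul(Rational(-1, 9), 4)) = Add(Rational(2, 9), Rational(-4, 9)) = Rational(-2, 9) ≈ -0.22222)
Function('d')(S, t) = Rational(-11, 9) (Function('d')(S, t) = Add(4, Add(Add(Rational(-2, 9), -3), -2)) = Add(4, Add(Rational(-29, 9), -2)) = Add(4, Rational(-47, 9)) = Rational(-11, 9))
Mul(Add(-121, -15), Function('d')(-7, 6)) = Mul(Add(-121, -15), Rational(-11, 9)) = Mul(-136, Rational(-11, 9)) = Rational(1496, 9)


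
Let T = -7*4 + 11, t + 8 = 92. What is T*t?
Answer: -1428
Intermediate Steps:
t = 84 (t = -8 + 92 = 84)
T = -17 (T = -28 + 11 = -17)
T*t = -17*84 = -1428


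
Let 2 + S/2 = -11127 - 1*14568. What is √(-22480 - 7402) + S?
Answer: -51394 + I*√29882 ≈ -51394.0 + 172.86*I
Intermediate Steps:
S = -51394 (S = -4 + 2*(-11127 - 1*14568) = -4 + 2*(-11127 - 14568) = -4 + 2*(-25695) = -4 - 51390 = -51394)
√(-22480 - 7402) + S = √(-22480 - 7402) - 51394 = √(-29882) - 51394 = I*√29882 - 51394 = -51394 + I*√29882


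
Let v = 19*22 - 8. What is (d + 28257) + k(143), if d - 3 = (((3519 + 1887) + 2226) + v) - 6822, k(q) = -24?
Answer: 29456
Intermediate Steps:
v = 410 (v = 418 - 8 = 410)
d = 1223 (d = 3 + ((((3519 + 1887) + 2226) + 410) - 6822) = 3 + (((5406 + 2226) + 410) - 6822) = 3 + ((7632 + 410) - 6822) = 3 + (8042 - 6822) = 3 + 1220 = 1223)
(d + 28257) + k(143) = (1223 + 28257) - 24 = 29480 - 24 = 29456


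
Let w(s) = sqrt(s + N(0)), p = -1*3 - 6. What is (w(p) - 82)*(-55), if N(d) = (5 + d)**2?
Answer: 4290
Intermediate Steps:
p = -9 (p = -3 - 6 = -9)
w(s) = sqrt(25 + s) (w(s) = sqrt(s + (5 + 0)**2) = sqrt(s + 5**2) = sqrt(s + 25) = sqrt(25 + s))
(w(p) - 82)*(-55) = (sqrt(25 - 9) - 82)*(-55) = (sqrt(16) - 82)*(-55) = (4 - 82)*(-55) = -78*(-55) = 4290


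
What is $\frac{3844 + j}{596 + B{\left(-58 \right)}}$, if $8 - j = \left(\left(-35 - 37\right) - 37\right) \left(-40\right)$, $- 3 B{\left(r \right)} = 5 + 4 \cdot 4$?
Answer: $- \frac{508}{589} \approx -0.86248$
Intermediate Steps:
$B{\left(r \right)} = -7$ ($B{\left(r \right)} = - \frac{5 + 4 \cdot 4}{3} = - \frac{5 + 16}{3} = \left(- \frac{1}{3}\right) 21 = -7$)
$j = -4352$ ($j = 8 - \left(\left(-35 - 37\right) - 37\right) \left(-40\right) = 8 - \left(-72 - 37\right) \left(-40\right) = 8 - \left(-109\right) \left(-40\right) = 8 - 4360 = -4352$)
$\frac{3844 + j}{596 + B{\left(-58 \right)}} = \frac{3844 - 4352}{596 - 7} = - \frac{508}{589}$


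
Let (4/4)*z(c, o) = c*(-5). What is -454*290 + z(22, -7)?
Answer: -131770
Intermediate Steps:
z(c, o) = -5*c (z(c, o) = c*(-5) = -5*c)
-454*290 + z(22, -7) = -454*290 - 5*22 = -131660 - 110 = -131770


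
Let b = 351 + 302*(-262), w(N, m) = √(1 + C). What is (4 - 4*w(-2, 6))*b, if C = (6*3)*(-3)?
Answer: -315092 + 315092*I*√53 ≈ -3.1509e+5 + 2.2939e+6*I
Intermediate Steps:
C = -54 (C = 18*(-3) = -54)
w(N, m) = I*√53 (w(N, m) = √(1 - 54) = √(-53) = I*√53)
b = -78773 (b = 351 - 79124 = -78773)
(4 - 4*w(-2, 6))*b = (4 - 4*I*√53)*(-78773) = -315092 + 315092*I*√53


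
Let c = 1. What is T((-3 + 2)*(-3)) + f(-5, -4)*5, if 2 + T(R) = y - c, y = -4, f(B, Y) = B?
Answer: -32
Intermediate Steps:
T(R) = -7 (T(R) = -2 + (-4 - 1*1) = -2 + (-4 - 1) = -2 - 5 = -7)
T((-3 + 2)*(-3)) + f(-5, -4)*5 = -7 - 5*5 = -7 - 25 = -32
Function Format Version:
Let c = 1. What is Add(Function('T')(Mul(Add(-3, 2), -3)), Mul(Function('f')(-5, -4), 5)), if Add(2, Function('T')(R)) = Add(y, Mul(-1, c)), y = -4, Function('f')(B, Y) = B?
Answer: -32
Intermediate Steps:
Function('T')(R) = -7 (Function('T')(R) = Add(-2, Add(-4, Mul(-1, 1))) = Add(-2, Add(-4, -1)) = Add(-2, -5) = -7)
Add(Function('T')(Mul(Add(-3, 2), -3)), Mul(Function('f')(-5, -4), 5)) = Add(-7, Mul(-5, 5)) = Add(-7, -25) = -32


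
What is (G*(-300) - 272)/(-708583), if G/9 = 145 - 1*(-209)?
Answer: 956072/708583 ≈ 1.3493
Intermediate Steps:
G = 3186 (G = 9*(145 - 1*(-209)) = 9*(145 + 209) = 9*354 = 3186)
(G*(-300) - 272)/(-708583) = (3186*(-300) - 272)/(-708583) = (-955800 - 272)*(-1/708583) = -956072*(-1/708583) = 956072/708583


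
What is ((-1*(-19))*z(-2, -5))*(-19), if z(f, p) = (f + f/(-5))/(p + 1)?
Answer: -722/5 ≈ -144.40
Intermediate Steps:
z(f, p) = 4*f/(5*(1 + p)) (z(f, p) = (f + f*(-⅕))/(1 + p) = (f - f/5)/(1 + p) = (4*f/5)/(1 + p) = 4*f/(5*(1 + p)))
((-1*(-19))*z(-2, -5))*(-19) = ((-1*(-19))*((⅘)*(-2)/(1 - 5)))*(-19) = (19*((⅘)*(-2)/(-4)))*(-19) = (19*((⅘)*(-2)*(-¼)))*(-19) = (19*(⅖))*(-19) = (38/5)*(-19) = -722/5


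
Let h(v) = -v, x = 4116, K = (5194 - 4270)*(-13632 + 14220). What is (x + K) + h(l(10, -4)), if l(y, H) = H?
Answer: 547432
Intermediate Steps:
K = 543312 (K = 924*588 = 543312)
(x + K) + h(l(10, -4)) = (4116 + 543312) - 1*(-4) = 547428 + 4 = 547432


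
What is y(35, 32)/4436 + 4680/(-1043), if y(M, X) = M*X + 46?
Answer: -9772171/2313374 ≈ -4.2242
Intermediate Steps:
y(M, X) = 46 + M*X
y(35, 32)/4436 + 4680/(-1043) = (46 + 35*32)/4436 + 4680/(-1043) = (46 + 1120)*(1/4436) + 4680*(-1/1043) = 1166*(1/4436) - 4680/1043 = 583/2218 - 4680/1043 = -9772171/2313374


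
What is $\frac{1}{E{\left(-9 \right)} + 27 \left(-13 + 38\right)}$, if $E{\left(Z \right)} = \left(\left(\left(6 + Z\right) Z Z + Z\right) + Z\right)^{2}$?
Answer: $\frac{1}{68796} \approx 1.4536 \cdot 10^{-5}$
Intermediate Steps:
$E{\left(Z \right)} = \left(2 Z + Z^{2} \left(6 + Z\right)\right)^{2}$ ($E{\left(Z \right)} = \left(\left(Z \left(6 + Z\right) Z + Z\right) + Z\right)^{2} = \left(\left(Z^{2} \left(6 + Z\right) + Z\right) + Z\right)^{2} = \left(\left(Z + Z^{2} \left(6 + Z\right)\right) + Z\right)^{2} = \left(2 Z + Z^{2} \left(6 + Z\right)\right)^{2}$)
$\frac{1}{E{\left(-9 \right)} + 27 \left(-13 + 38\right)} = \frac{1}{\left(-9\right)^{2} \left(2 + \left(-9\right)^{2} + 6 \left(-9\right)\right)^{2} + 27 \left(-13 + 38\right)} = \frac{1}{81 \left(2 + 81 - 54\right)^{2} + 27 \cdot 25} = \frac{1}{81 \cdot 29^{2} + 675} = \frac{1}{81 \cdot 841 + 675} = \frac{1}{68121 + 675} = \frac{1}{68796}$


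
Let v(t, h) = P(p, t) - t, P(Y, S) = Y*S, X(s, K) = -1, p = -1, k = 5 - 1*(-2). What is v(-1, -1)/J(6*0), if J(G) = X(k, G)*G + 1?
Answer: 2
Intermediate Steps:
k = 7 (k = 5 + 2 = 7)
P(Y, S) = S*Y
J(G) = 1 - G (J(G) = -G + 1 = 1 - G)
v(t, h) = -2*t (v(t, h) = t*(-1) - t = -t - t = -2*t)
v(-1, -1)/J(6*0) = (-2*(-1))/(1 - 6*0) = 2/(1 - 1*0) = 2/(1 + 0) = 2/1 = 1*2 = 2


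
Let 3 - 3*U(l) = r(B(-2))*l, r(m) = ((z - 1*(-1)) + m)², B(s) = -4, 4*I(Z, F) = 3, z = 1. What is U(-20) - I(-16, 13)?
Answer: 323/12 ≈ 26.917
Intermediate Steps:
I(Z, F) = ¾ (I(Z, F) = (¼)*3 = ¾)
r(m) = (2 + m)² (r(m) = ((1 - 1*(-1)) + m)² = ((1 + 1) + m)² = (2 + m)²)
U(l) = 1 - 4*l/3 (U(l) = 1 - (2 - 4)²*l/3 = 1 - (-2)²*l/3 = 1 - 4*l/3)
U(-20) - I(-16, 13) = (1 - 4/3*(-20)) - 1*¾ = (1 + 80/3) - ¾ = 83/3 - ¾ = 323/12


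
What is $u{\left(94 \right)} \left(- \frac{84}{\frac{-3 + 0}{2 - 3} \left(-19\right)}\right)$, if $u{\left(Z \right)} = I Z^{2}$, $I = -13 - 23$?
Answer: $- \frac{8906688}{19} \approx -4.6877 \cdot 10^{5}$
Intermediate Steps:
$I = -36$ ($I = -13 - 23 = -36$)
$u{\left(Z \right)} = - 36 Z^{2}$
$u{\left(94 \right)} \left(- \frac{84}{\frac{-3 + 0}{2 - 3} \left(-19\right)}\right) = - 36 \cdot 94^{2} \left(- \frac{84}{\frac{-3 + 0}{2 - 3} \left(-19\right)}\right) = \left(-36\right) 8836 \left(- \frac{84}{- \frac{3}{-1} \left(-19\right)}\right) = - 318096 \left(- \frac{84}{\left(-3\right) \left(-1\right) \left(-19\right)}\right) = - 318096 \left(- \frac{84}{3 \left(-19\right)}\right) = - 318096 \left(- \frac{84}{-57}\right) = - 318096 \left(\left(-84\right) \left(- \frac{1}{57}\right)\right) = \left(-318096\right) \frac{28}{19} = - \frac{8906688}{19}$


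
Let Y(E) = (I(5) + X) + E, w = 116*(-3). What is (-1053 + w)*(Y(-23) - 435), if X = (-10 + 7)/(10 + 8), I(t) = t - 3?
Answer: 1278179/2 ≈ 6.3909e+5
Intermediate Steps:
I(t) = -3 + t
w = -348
X = -1/6 (X = -3/18 = -3*1/18 = -1/6 ≈ -0.16667)
Y(E) = 11/6 + E (Y(E) = ((-3 + 5) - 1/6) + E = (2 - 1/6) + E = 11/6 + E)
(-1053 + w)*(Y(-23) - 435) = (-1053 - 348)*((11/6 - 23) - 435) = -1401*(-127/6 - 435) = -1401*(-2737/6) = 1278179/2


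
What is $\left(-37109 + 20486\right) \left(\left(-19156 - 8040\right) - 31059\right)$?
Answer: $968372865$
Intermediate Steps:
$\left(-37109 + 20486\right) \left(\left(-19156 - 8040\right) - 31059\right) = - 16623 \left(\left(-19156 - 8040\right) - 31059\right) = - 16623 \left(-27196 - 31059\right) = \left(-16623\right) \left(-58255\right) = 968372865$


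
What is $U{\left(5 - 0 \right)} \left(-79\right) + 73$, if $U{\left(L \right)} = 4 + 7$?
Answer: $-796$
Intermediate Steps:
$U{\left(L \right)} = 11$
$U{\left(5 - 0 \right)} \left(-79\right) + 73 = 11 \left(-79\right) + 73 = -869 + 73 = -796$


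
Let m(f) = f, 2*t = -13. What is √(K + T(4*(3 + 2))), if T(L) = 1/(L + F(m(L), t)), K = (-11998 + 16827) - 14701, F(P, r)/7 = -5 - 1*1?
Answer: I*√4778070/22 ≈ 99.358*I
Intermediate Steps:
t = -13/2 (t = (½)*(-13) = -13/2 ≈ -6.5000)
F(P, r) = -42 (F(P, r) = 7*(-5 - 1*1) = 7*(-5 - 1) = 7*(-6) = -42)
K = -9872 (K = 4829 - 14701 = -9872)
T(L) = 1/(-42 + L) (T(L) = 1/(L - 42) = 1/(-42 + L))
√(K + T(4*(3 + 2))) = √(-9872 + 1/(-42 + 4*(3 + 2))) = √(-9872 + 1/(-42 + 4*5)) = √(-9872 + 1/(-42 + 20)) = √(-9872 + 1/(-22)) = √(-9872 - 1/22) = √(-217185/22) = I*√4778070/22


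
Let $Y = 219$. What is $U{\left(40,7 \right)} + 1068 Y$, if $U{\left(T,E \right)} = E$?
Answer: $233899$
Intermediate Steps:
$U{\left(40,7 \right)} + 1068 Y = 7 + 1068 \cdot 219 = 7 + 233892 = 233899$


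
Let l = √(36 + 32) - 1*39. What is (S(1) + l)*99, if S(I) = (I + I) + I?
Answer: -3564 + 198*√17 ≈ -2747.6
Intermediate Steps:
S(I) = 3*I (S(I) = 2*I + I = 3*I)
l = -39 + 2*√17 (l = √68 - 39 = 2*√17 - 39 = -39 + 2*√17 ≈ -30.754)
(S(1) + l)*99 = (3*1 + (-39 + 2*√17))*99 = (3 + (-39 + 2*√17))*99 = (-36 + 2*√17)*99 = -3564 + 198*√17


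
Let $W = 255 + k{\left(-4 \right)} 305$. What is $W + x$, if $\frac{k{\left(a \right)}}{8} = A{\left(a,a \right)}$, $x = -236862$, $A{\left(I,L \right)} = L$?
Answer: $-246367$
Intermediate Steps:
$k{\left(a \right)} = 8 a$
$W = -9505$ ($W = 255 + 8 \left(-4\right) 305 = 255 - 9760 = -9505$)
$W + x = -9505 - 236862 = -246367$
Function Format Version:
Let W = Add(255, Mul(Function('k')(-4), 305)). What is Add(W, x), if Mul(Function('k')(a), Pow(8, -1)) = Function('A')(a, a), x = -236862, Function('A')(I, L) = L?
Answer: -246367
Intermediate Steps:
Function('k')(a) = Mul(8, a)
W = -9505 (W = Add(255, Mul(Mul(8, -4), 305)) = Add(255, Mul(-32, 305)) = Add(255, -9760) = -9505)
Add(W, x) = Add(-9505, -236862) = -246367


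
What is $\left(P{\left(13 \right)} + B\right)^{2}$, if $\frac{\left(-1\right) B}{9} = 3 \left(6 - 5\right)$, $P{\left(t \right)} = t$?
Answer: $196$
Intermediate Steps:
$B = -27$ ($B = - 9 \cdot 3 \left(6 - 5\right) = - 9 \cdot 3 \cdot 1 = \left(-9\right) 3 = -27$)
$\left(P{\left(13 \right)} + B\right)^{2} = \left(13 - 27\right)^{2} = \left(-14\right)^{2} = 196$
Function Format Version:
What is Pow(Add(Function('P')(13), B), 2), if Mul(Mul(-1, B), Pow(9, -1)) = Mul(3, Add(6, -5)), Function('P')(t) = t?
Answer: 196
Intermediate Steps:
B = -27 (B = Mul(-9, Mul(3, Add(6, -5))) = Mul(-9, Mul(3, 1)) = Mul(-9, 3) = -27)
Pow(Add(Function('P')(13), B), 2) = Pow(Add(13, -27), 2) = Pow(-14, 2) = 196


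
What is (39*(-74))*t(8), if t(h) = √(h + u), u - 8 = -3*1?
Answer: -2886*√13 ≈ -10406.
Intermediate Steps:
u = 5 (u = 8 - 3*1 = 8 - 3 = 5)
t(h) = √(5 + h) (t(h) = √(h + 5) = √(5 + h))
(39*(-74))*t(8) = (39*(-74))*√(5 + 8) = -2886*√13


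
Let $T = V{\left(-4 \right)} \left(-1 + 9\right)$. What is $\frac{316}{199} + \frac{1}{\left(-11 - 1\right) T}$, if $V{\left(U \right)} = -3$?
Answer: $\frac{91207}{57312} \approx 1.5914$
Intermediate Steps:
$T = -24$ ($T = - 3 \left(-1 + 9\right) = \left(-3\right) 8 = -24$)
$\frac{316}{199} + \frac{1}{\left(-11 - 1\right) T} = \frac{316}{199} + \frac{1}{\left(-11 - 1\right) \left(-24\right)} = 316 \cdot \frac{1}{199} + \frac{1}{-12} \left(- \frac{1}{24}\right) = \frac{316}{199} - - \frac{1}{288} = \frac{316}{199} + \frac{1}{288} = \frac{91207}{57312}$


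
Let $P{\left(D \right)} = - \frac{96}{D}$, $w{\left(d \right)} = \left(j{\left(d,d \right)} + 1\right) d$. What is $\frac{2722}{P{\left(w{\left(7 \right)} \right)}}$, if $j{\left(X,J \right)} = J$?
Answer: $- \frac{9527}{6} \approx -1587.8$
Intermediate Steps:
$w{\left(d \right)} = d \left(1 + d\right)$ ($w{\left(d \right)} = \left(d + 1\right) d = \left(1 + d\right) d = d \left(1 + d\right)$)
$\frac{2722}{P{\left(w{\left(7 \right)} \right)}} = \frac{2722}{\left(-96\right) \frac{1}{7 \left(1 + 7\right)}} = \frac{2722}{\left(-96\right) \frac{1}{7 \cdot 8}} = \frac{2722}{\left(-96\right) \frac{1}{56}} = \frac{2722}{- \frac{12}{7}} = 2722 \left(- \frac{7}{12}\right) = - \frac{9527}{6}$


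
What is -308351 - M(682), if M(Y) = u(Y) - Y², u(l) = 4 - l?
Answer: 157451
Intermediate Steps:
M(Y) = 4 - Y - Y² (M(Y) = (4 - Y) - Y² = 4 - Y - Y²)
-308351 - M(682) = -308351 - (4 - 1*682 - 1*682²) = -308351 - (4 - 682 - 1*465124) = -308351 - (4 - 682 - 465124) = -308351 - 1*(-465802) = -308351 + 465802 = 157451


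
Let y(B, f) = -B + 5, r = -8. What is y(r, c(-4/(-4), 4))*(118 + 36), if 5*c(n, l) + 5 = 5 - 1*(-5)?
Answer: 2002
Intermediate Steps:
c(n, l) = 1 (c(n, l) = -1 + (5 - 1*(-5))/5 = -1 + (5 + 5)/5 = -1 + (⅕)*10 = -1 + 2 = 1)
y(B, f) = 5 - B
y(r, c(-4/(-4), 4))*(118 + 36) = (5 - 1*(-8))*(118 + 36) = (5 + 8)*154 = 13*154 = 2002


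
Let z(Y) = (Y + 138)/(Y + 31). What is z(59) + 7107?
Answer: 639827/90 ≈ 7109.2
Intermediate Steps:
z(Y) = (138 + Y)/(31 + Y)
z(59) + 7107 = (138 + 59)/(31 + 59) + 7107 = 197/90 + 7107 = 639827/90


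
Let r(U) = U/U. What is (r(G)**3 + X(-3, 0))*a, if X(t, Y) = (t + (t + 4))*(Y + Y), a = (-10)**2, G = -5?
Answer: 100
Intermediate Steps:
r(U) = 1
a = 100
X(t, Y) = 2*Y*(4 + 2*t) (X(t, Y) = (t + (4 + t))*(2*Y) = (4 + 2*t)*(2*Y) = 2*Y*(4 + 2*t))
(r(G)**3 + X(-3, 0))*a = (1**3 + 4*0*(2 - 3))*100 = (1 + 4*0*(-1))*100 = (1 + 0)*100 = 1*100 = 100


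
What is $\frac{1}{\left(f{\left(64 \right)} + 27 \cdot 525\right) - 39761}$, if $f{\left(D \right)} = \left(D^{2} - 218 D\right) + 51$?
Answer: $- \frac{1}{35391} \approx -2.8256 \cdot 10^{-5}$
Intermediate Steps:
$f{\left(D \right)} = 51 + D^{2} - 218 D$
$\frac{1}{\left(f{\left(64 \right)} + 27 \cdot 525\right) - 39761} = \frac{1}{\left(\left(51 + 64^{2} - 13952\right) + 27 \cdot 525\right) - 39761} = \frac{1}{\left(\left(51 + 4096 - 13952\right) + 14175\right) - 39761} = \frac{1}{\left(-9805 + 14175\right) - 39761} = \frac{1}{4370 - 39761} = \frac{1}{-35391} = - \frac{1}{35391}$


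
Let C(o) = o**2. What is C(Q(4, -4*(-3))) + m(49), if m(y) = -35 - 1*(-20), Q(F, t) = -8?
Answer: 49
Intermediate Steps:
m(y) = -15 (m(y) = -35 + 20 = -15)
C(Q(4, -4*(-3))) + m(49) = (-8)**2 - 15 = 64 - 15 = 49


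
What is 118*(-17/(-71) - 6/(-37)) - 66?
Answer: -48892/2627 ≈ -18.611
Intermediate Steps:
118*(-17/(-71) - 6/(-37)) - 66 = 118*(-17*(-1/71) - 6*(-1/37)) - 66 = 118*(17/71 + 6/37) - 66 = 118*(1055/2627) - 66 = 124490/2627 - 66 = -48892/2627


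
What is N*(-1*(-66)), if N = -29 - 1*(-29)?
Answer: 0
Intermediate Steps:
N = 0 (N = -29 + 29 = 0)
N*(-1*(-66)) = 0*(-1*(-66)) = 0*66 = 0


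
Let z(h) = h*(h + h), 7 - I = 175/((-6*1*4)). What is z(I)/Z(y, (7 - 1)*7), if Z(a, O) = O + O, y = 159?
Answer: 16807/3456 ≈ 4.8631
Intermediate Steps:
Z(a, O) = 2*O
I = 343/24 (I = 7 - 175/(-6*1*4) = 7 - 175/((-6*4)) = 7 - 175/(-24) = 7 - 175*(-1)/24 = 7 - 1*(-175/24) = 7 + 175/24 = 343/24 ≈ 14.292)
z(h) = 2*h² (z(h) = h*(2*h) = 2*h²)
z(I)/Z(y, (7 - 1)*7) = (2*(343/24)²)/((2*((7 - 1)*7))) = (2*(117649/576))/((2*(6*7))) = 117649/(288*((2*42))) = (117649/288)/84 = (117649/288)*(1/84) = 16807/3456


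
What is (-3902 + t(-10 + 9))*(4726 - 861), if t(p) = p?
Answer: -15085095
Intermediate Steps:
(-3902 + t(-10 + 9))*(4726 - 861) = (-3902 + (-10 + 9))*(4726 - 861) = (-3902 - 1)*3865 = -3903*3865 = -15085095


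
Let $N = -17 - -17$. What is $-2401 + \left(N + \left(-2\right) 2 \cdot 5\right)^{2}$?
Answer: $-2001$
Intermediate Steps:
$N = 0$ ($N = -17 + 17 = 0$)
$-2401 + \left(N + \left(-2\right) 2 \cdot 5\right)^{2} = -2401 + \left(0 + \left(-2\right) 2 \cdot 5\right)^{2} = -2401 + \left(0 - 20\right)^{2} = -2401 + \left(-20\right)^{2} = -2401 + 400 = -2001$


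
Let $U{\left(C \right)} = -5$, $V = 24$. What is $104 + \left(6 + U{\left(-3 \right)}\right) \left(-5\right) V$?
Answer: $-16$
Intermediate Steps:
$104 + \left(6 + U{\left(-3 \right)}\right) \left(-5\right) V = 104 + \left(6 - 5\right) \left(-5\right) 24 = 104 + 1 \left(-5\right) 24 = 104 - 120 = -16$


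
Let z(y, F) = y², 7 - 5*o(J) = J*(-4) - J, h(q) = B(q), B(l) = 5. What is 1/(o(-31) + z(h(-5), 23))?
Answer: -5/23 ≈ -0.21739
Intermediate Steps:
h(q) = 5
o(J) = 7/5 + J (o(J) = 7/5 - (J*(-4) - J)/5 = 7/5 - (-4*J - J)/5 = 7/5 - (-1)*J = 7/5 + J)
1/(o(-31) + z(h(-5), 23)) = 1/((7/5 - 31) + 5²) = 1/(-148/5 + 25) = 1/(-23/5) = -5/23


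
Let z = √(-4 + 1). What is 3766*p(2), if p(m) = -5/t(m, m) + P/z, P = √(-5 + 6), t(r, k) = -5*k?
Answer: 1883 - 3766*I*√3/3 ≈ 1883.0 - 2174.3*I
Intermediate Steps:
z = I*√3 (z = √(-3) = I*√3 ≈ 1.732*I)
P = 1 (P = √1 = 1)
p(m) = 1/m - I*√3/3 (p(m) = -5*(-1/(5*m)) + 1/(I*√3) = -(-1)/m + 1*(-I*√3/3) = 1/m - I*√3/3)
3766*p(2) = 3766*(1/2 - I*√3/3) = 3766*(½ - I*√3/3) = 1883 - 3766*I*√3/3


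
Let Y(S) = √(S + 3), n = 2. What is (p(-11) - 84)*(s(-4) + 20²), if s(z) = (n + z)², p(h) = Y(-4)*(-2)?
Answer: -33936 - 808*I ≈ -33936.0 - 808.0*I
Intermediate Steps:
Y(S) = √(3 + S)
p(h) = -2*I (p(h) = √(3 - 4)*(-2) = √(-1)*(-2) = I*(-2) = -2*I)
s(z) = (2 + z)²
(p(-11) - 84)*(s(-4) + 20²) = (-2*I - 84)*((2 - 4)² + 20²) = (-84 - 2*I)*((-2)² + 400) = (-84 - 2*I)*(4 + 400) = (-84 - 2*I)*404 = -33936 - 808*I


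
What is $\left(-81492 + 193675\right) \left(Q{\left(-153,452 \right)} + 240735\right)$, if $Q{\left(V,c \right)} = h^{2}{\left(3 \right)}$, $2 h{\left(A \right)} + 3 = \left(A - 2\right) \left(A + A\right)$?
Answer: $\frac{108026507667}{4} \approx 2.7007 \cdot 10^{10}$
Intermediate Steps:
$h{\left(A \right)} = - \frac{3}{2} + A \left(-2 + A\right)$ ($h{\left(A \right)} = - \frac{3}{2} + \frac{\left(A - 2\right) \left(A + A\right)}{2} = - \frac{3}{2} + \frac{\left(-2 + A\right) 2 A}{2} = - \frac{3}{2} + \frac{2 A \left(-2 + A\right)}{2} = - \frac{3}{2} + A \left(-2 + A\right)$)
$Q{\left(V,c \right)} = \frac{9}{4}$ ($Q{\left(V,c \right)} = \left(- \frac{3}{2} + 3^{2} - 6\right)^{2} = \left(- \frac{3}{2} + 9 - 6\right)^{2} = \left(\frac{3}{2}\right)^{2} = \frac{9}{4}$)
$\left(-81492 + 193675\right) \left(Q{\left(-153,452 \right)} + 240735\right) = \left(-81492 + 193675\right) \left(\frac{9}{4} + 240735\right) = 112183 \cdot \frac{962949}{4} = \frac{108026507667}{4}$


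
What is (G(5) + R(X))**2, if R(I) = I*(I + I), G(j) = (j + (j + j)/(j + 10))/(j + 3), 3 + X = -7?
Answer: 23203489/576 ≈ 40284.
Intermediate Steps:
X = -10 (X = -3 - 7 = -10)
G(j) = (j + 2*j/(10 + j))/(3 + j) (G(j) = (j + (2*j)/(10 + j))/(3 + j) = (j + 2*j/(10 + j))/(3 + j))
R(I) = 2*I**2 (R(I) = I*(2*I) = 2*I**2)
(G(5) + R(X))**2 = (5*(12 + 5)/(30 + 5**2 + 13*5) + 2*(-10)**2)**2 = (5*17/(30 + 25 + 65) + 2*100)**2 = (5*17/120 + 200)**2 = (5*(1/120)*17 + 200)**2 = (17/24 + 200)**2 = (4817/24)**2 = 23203489/576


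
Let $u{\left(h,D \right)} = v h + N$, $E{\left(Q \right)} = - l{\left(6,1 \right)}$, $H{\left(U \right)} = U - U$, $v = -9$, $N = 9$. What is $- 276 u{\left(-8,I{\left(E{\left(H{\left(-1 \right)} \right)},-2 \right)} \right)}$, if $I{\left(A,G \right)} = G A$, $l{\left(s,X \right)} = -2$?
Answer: $-22356$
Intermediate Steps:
$H{\left(U \right)} = 0$
$E{\left(Q \right)} = 2$ ($E{\left(Q \right)} = \left(-1\right) \left(-2\right) = 2$)
$I{\left(A,G \right)} = A G$
$u{\left(h,D \right)} = 9 - 9 h$ ($u{\left(h,D \right)} = - 9 h + 9 = 9 - 9 h$)
$- 276 u{\left(-8,I{\left(E{\left(H{\left(-1 \right)} \right)},-2 \right)} \right)} = - 276 \left(9 - -72\right) = - 276 \left(9 + 72\right) = \left(-276\right) 81 = -22356$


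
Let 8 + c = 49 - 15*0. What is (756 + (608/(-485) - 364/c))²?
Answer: 219976121254464/395413225 ≈ 5.5632e+5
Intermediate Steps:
c = 41 (c = -8 + (49 - 15*0) = -8 + (49 - 1*0) = -8 + (49 + 0) = -8 + 49 = 41)
(756 + (608/(-485) - 364/c))² = (756 + (608/(-485) - 364/41))² = (756 + (608*(-1/485) - 364*1/41))² = (756 + (-608/485 - 364/41))² = (756 - 201468/19885)² = (14831592/19885)² = 219976121254464/395413225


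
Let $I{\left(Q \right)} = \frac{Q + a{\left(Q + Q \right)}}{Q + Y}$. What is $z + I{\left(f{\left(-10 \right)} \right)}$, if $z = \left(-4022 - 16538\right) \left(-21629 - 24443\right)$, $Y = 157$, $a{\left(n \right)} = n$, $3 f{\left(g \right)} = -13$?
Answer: $\frac{433836066521}{458} \approx 9.4724 \cdot 10^{8}$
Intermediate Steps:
$f{\left(g \right)} = - \frac{13}{3}$ ($f{\left(g \right)} = \frac{1}{3} \left(-13\right) = - \frac{13}{3}$)
$I{\left(Q \right)} = \frac{3 Q}{157 + Q}$ ($I{\left(Q \right)} = \frac{Q + \left(Q + Q\right)}{Q + 157} = \frac{Q + 2 Q}{157 + Q} = \frac{3 Q}{157 + Q}$)
$z = 947240320$ ($z = \left(-20560\right) \left(-46072\right) = 947240320$)
$z + I{\left(f{\left(-10 \right)} \right)} = 947240320 + 3 \left(- \frac{13}{3}\right) \frac{1}{157 - \frac{13}{3}} = 947240320 + 3 \left(- \frac{13}{3}\right) \frac{1}{\frac{458}{3}} = 947240320 + 3 \left(- \frac{13}{3}\right) \frac{3}{458} = 947240320 - \frac{39}{458} = \frac{433836066521}{458}$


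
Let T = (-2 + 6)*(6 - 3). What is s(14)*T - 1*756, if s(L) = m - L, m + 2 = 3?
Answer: -912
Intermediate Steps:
m = 1 (m = -2 + 3 = 1)
s(L) = 1 - L
T = 12 (T = 4*3 = 12)
s(14)*T - 1*756 = (1 - 1*14)*12 - 1*756 = (1 - 14)*12 - 756 = -13*12 - 756 = -156 - 756 = -912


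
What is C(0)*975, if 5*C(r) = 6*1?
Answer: 1170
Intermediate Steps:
C(r) = 6/5 (C(r) = (6*1)/5 = (⅕)*6 = 6/5)
C(0)*975 = (6/5)*975 = 1170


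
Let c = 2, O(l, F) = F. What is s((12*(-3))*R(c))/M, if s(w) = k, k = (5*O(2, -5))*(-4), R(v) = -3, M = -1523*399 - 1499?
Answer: -25/152294 ≈ -0.00016416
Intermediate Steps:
M = -609176 (M = -607677 - 1499 = -609176)
k = 100 (k = (5*(-5))*(-4) = -25*(-4) = 100)
s(w) = 100
s((12*(-3))*R(c))/M = 100/(-609176) = 100*(-1/609176) = -25/152294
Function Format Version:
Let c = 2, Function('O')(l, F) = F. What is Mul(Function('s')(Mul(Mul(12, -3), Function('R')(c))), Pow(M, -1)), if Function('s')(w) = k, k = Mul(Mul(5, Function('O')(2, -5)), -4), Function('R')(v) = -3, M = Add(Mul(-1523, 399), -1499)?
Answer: Rational(-25, 152294) ≈ -0.00016416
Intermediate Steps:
M = -609176 (M = Add(-607677, -1499) = -609176)
k = 100 (k = Mul(Mul(5, -5), -4) = Mul(-25, -4) = 100)
Function('s')(w) = 100
Mul(Function('s')(Mul(Mul(12, -3), Function('R')(c))), Pow(M, -1)) = Mul(100, Pow(-609176, -1)) = Mul(100, Rational(-1, 609176)) = Rational(-25, 152294)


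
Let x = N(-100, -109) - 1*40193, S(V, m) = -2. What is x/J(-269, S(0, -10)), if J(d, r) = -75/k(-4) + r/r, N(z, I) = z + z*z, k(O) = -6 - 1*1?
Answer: -212051/82 ≈ -2586.0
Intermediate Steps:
k(O) = -7 (k(O) = -6 - 1 = -7)
N(z, I) = z + z²
x = -30293 (x = -100*(1 - 100) - 1*40193 = -100*(-99) - 40193 = 9900 - 40193 = -30293)
J(d, r) = 82/7 (J(d, r) = -75/(-7) + r/r = -75*(-⅐) + 1 = 75/7 + 1 = 82/7)
x/J(-269, S(0, -10)) = -30293/82/7 = -30293*7/82 = -212051/82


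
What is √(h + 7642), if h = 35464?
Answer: √43106 ≈ 207.62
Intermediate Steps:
√(h + 7642) = √(35464 + 7642) = √43106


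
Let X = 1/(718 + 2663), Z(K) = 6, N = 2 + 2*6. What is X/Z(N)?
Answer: 1/20286 ≈ 4.9295e-5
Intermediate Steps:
N = 14 (N = 2 + 12 = 14)
X = 1/3381 ≈ 0.00029577
X/Z(N) = (1/3381)/6 = (1/3381)*(⅙) = 1/20286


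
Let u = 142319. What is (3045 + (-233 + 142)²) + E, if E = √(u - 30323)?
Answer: 11326 + 6*√3111 ≈ 11661.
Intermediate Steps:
E = 6*√3111 (E = √(142319 - 30323) = √111996 = 6*√3111 ≈ 334.66)
(3045 + (-233 + 142)²) + E = (3045 + (-233 + 142)²) + 6*√3111 = (3045 + (-91)²) + 6*√3111 = (3045 + 8281) + 6*√3111 = 11326 + 6*√3111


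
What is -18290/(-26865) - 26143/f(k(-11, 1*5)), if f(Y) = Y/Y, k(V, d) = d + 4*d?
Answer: -140462681/5373 ≈ -26142.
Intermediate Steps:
k(V, d) = 5*d
f(Y) = 1
-18290/(-26865) - 26143/f(k(-11, 1*5)) = -18290/(-26865) - 26143/1 = -18290*(-1/26865) - 26143*1 = 3658/5373 - 26143 = -140462681/5373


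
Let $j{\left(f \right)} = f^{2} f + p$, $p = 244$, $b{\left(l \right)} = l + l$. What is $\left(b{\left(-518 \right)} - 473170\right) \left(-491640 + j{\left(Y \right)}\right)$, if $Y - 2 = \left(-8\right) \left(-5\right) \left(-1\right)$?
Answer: $259043563208$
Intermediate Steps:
$b{\left(l \right)} = 2 l$
$Y = -38$ ($Y = 2 + \left(-8\right) \left(-5\right) \left(-1\right) = 2 + 40 \left(-1\right) = 2 - 40 = -38$)
$j{\left(f \right)} = 244 + f^{3}$ ($j{\left(f \right)} = f^{2} f + 244 = f^{3} + 244 = 244 + f^{3}$)
$\left(b{\left(-518 \right)} - 473170\right) \left(-491640 + j{\left(Y \right)}\right) = \left(2 \left(-518\right) - 473170\right) \left(-491640 + \left(244 + \left(-38\right)^{3}\right)\right) = \left(-1036 - 473170\right) \left(-491640 + \left(244 - 54872\right)\right) = - 474206 \left(-491640 - 54628\right) = \left(-474206\right) \left(-546268\right) = 259043563208$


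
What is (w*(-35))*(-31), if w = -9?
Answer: -9765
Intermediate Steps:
(w*(-35))*(-31) = -9*(-35)*(-31) = 315*(-31) = -9765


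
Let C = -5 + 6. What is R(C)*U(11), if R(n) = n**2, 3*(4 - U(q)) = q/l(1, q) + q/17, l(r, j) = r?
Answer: 2/17 ≈ 0.11765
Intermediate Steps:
C = 1
U(q) = 4 - 6*q/17 (U(q) = 4 - (q/1 + q/17)/3 = 4 - (q*1 + q*(1/17))/3 = 4 - (q + q/17)/3 = 4 - 6*q/17)
R(C)*U(11) = 1**2*(4 - 6/17*11) = 1*(4 - 66/17) = 1*(2/17) = 2/17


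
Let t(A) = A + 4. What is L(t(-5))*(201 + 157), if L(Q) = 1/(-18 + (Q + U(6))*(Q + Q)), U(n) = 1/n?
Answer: -1074/49 ≈ -21.918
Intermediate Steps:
U(n) = 1/n
t(A) = 4 + A
L(Q) = 1/(-18 + 2*Q*(⅙ + Q)) (L(Q) = 1/(-18 + (Q + 1/6)*(Q + Q)) = 1/(-18 + (Q + ⅙)*(2*Q)) = 1/(-18 + (⅙ + Q)*(2*Q)) = 1/(-18 + 2*Q*(⅙ + Q)))
L(t(-5))*(201 + 157) = (3/(-54 + (4 - 5) + 6*(4 - 5)²))*(201 + 157) = (3/(-54 - 1 + 6*(-1)²))*358 = (3/(-54 - 1 + 6*1))*358 = (3/(-54 - 1 + 6))*358 = (3/(-49))*358 = (3*(-1/49))*358 = -3/49*358 = -1074/49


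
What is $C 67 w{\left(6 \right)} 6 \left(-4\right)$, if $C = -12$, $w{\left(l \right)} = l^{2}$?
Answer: $694656$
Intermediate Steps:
$C 67 w{\left(6 \right)} 6 \left(-4\right) = \left(-12\right) 67 \cdot 6^{2} \cdot 6 \left(-4\right) = - 804 \cdot 36 \cdot 6 \left(-4\right) = - 804 \cdot 216 \left(-4\right) = \left(-804\right) \left(-864\right) = 694656$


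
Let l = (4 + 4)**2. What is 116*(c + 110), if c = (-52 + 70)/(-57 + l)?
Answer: 91408/7 ≈ 13058.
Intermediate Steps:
l = 64 (l = 8**2 = 64)
c = 18/7 (c = (-52 + 70)/(-57 + 64) = 18/7 ≈ 2.5714)
116*(c + 110) = 116*(18/7 + 110) = 116*(788/7) = 91408/7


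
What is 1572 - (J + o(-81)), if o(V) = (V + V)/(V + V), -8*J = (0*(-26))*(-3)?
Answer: 1571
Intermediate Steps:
J = 0 (J = -0*(-26)*(-3)/8 = -0*(-3) = -1/8*0 = 0)
o(V) = 1 (o(V) = (2*V)/((2*V)) = (2*V)*(1/(2*V)) = 1)
1572 - (J + o(-81)) = 1572 - (0 + 1) = 1572 - 1*1 = 1572 - 1 = 1571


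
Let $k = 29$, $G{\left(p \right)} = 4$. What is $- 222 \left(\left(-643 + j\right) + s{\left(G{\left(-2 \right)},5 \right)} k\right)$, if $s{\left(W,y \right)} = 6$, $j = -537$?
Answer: $223332$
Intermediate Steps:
$- 222 \left(\left(-643 + j\right) + s{\left(G{\left(-2 \right)},5 \right)} k\right) = - 222 \left(\left(-643 - 537\right) + 6 \cdot 29\right) = - 222 \left(-1180 + 174\right) = \left(-222\right) \left(-1006\right) = 223332$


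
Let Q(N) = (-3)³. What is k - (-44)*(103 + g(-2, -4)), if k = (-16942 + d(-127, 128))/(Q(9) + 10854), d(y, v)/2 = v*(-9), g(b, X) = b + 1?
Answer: 48572330/10827 ≈ 4486.2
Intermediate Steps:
g(b, X) = 1 + b
d(y, v) = -18*v (d(y, v) = 2*(v*(-9)) = 2*(-9*v) = -18*v)
Q(N) = -27
k = -19246/10827 (k = (-16942 - 18*128)/(-27 + 10854) = (-16942 - 2304)/10827 = -19246*1/10827 = -19246/10827 ≈ -1.7776)
k - (-44)*(103 + g(-2, -4)) = -19246/10827 - (-44)*(103 + (1 - 2)) = -19246/10827 - (-44)*(103 - 1) = -19246/10827 - (-44)*102 = -19246/10827 - 1*(-4488) = -19246/10827 + 4488 = 48572330/10827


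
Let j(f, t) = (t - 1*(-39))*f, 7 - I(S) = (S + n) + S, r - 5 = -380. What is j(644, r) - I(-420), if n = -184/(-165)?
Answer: -35842931/165 ≈ -2.1723e+5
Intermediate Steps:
r = -375 (r = 5 - 380 = -375)
n = 184/165 (n = -184*(-1/165) = 184/165 ≈ 1.1152)
I(S) = 971/165 - 2*S (I(S) = 7 - ((S + 184/165) + S) = 7 - ((184/165 + S) + S) = 7 - (184/165 + 2*S) = 7 + (-184/165 - 2*S) = 971/165 - 2*S)
j(f, t) = f*(39 + t) (j(f, t) = (t + 39)*f = (39 + t)*f = f*(39 + t))
j(644, r) - I(-420) = 644*(39 - 375) - (971/165 - 2*(-420)) = 644*(-336) - (971/165 + 840) = -216384 - 1*139571/165 = -216384 - 139571/165 = -35842931/165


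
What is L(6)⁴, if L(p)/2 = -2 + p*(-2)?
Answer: 614656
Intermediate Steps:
L(p) = -4 - 4*p (L(p) = 2*(-2 + p*(-2)) = 2*(-2 - 2*p) = -4 - 4*p)
L(6)⁴ = (-4 - 4*6)⁴ = (-4 - 24)⁴ = (-28)⁴ = 614656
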